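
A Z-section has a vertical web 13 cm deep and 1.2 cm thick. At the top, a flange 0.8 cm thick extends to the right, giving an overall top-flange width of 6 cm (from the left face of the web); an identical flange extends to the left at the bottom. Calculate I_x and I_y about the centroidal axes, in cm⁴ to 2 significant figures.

I_x ≈ 510 cm⁴, I_y ≈ 86 cm⁴

Treat the section as a set of non-overlapping primitives; coordinates are from the bounding-box lower-left.
Web: 1.2 × 13, A = 15.6 cm², y = 6.5 cm, Ī = 219.7 cm⁴.
Top flange (beyond web): 4.8 × 0.8, A = 3.84 cm², y = 12.6 cm, Ī = 0.2048 cm⁴.
Bottom flange (beyond web): 4.8 × 0.8, A = 3.84 cm², y = 0.4 cm, Ī = 0.2048 cm⁴.
Centroid: ȳ = ΣA·y / ΣA = 6.5 cm.
Transfer each piece to the centroidal x-axis using Ī + A·d² with d = y − 6.5:
  web: d = 0 cm → contributes +219.7 cm⁴
  top flange (beyond web): d = 6.1 cm → contributes +143.1 cm⁴
  bottom flange (beyond web): d = -6.1 cm → contributes +143.1 cm⁴
Total I = 505.9 cm⁴.
For the y-axis: x̄ = 5.4 cm.
Repeating about the centroidal y-axis gives I_y = 85.74 cm⁴.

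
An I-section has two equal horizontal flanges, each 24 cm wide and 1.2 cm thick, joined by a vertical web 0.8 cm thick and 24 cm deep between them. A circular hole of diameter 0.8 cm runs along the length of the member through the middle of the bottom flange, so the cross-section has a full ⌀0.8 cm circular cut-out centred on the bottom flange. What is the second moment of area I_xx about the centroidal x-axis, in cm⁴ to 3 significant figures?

Split into non-overlapping primitives; take the origin at the lower-left of the bounding box.
Bottom flange: 24 × 1.2, A = 28.8 cm², y = 0.6 cm, Ī = 3.456 cm⁴.
Web: 0.8 × 24, A = 19.2 cm², y = 13.2 cm, Ī = 921.6 cm⁴.
Top flange: 24 × 1.2, A = 28.8 cm², y = 25.8 cm, Ī = 3.456 cm⁴.
Hole (subtracted): ⌀0.8, A = 0.50265 cm², y = 0.6 cm, Ī = 0.020106 cm⁴.
Centroid: ȳ = ΣA·y / ΣA = 13.283 cm.
Transfer each piece to the centroidal x-axis using Ī + A·d² with d = y − 13.283:
  bottom flange: d = -12.683 cm → contributes +4636.2 cm⁴
  web: d = -0.08301 cm → contributes +921.73 cm⁴
  top flange: d = 12.517 cm → contributes +4515.7 cm⁴
  hole: d = -12.683 cm → contributes −80.877 cm⁴
Total I = 9992.7 cm⁴.

I_xx ≈ 9990 cm⁴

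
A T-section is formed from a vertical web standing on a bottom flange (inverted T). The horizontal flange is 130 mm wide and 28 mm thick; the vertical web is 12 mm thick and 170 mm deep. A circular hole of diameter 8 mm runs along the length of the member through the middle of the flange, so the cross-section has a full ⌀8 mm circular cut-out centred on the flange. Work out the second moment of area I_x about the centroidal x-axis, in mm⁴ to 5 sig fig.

Treat the section as a set of non-overlapping primitives; coordinates are from the bounding-box lower-left.
Flange: 130 × 28, A = 3 640 mm², y = 14 mm, Ī = 237813.3 mm⁴.
Web: 12 × 170, A = 2 040 mm², y = 113 mm, Ī = 4 913 000 mm⁴.
Hole (subtracted): ⌀8, A = 50.26548 mm², y = 14 mm, Ī = 201.0619 mm⁴.
Centroid: ȳ = ΣA·y / ΣA = 49.87381 mm.
Transfer each piece to the centroidal x-axis using Ī + A·d² with d = y − 49.87381:
  flange: d = -35.87381 mm → contributes +4 922 238 mm⁴
  web: d = 63.12619 mm → contributes +13 042 230 mm⁴
  hole: d = -35.87381 mm → contributes −64889.21 mm⁴
Total I = 17 899 579 mm⁴.

I_x ≈ 1.7900 × 10⁷ mm⁴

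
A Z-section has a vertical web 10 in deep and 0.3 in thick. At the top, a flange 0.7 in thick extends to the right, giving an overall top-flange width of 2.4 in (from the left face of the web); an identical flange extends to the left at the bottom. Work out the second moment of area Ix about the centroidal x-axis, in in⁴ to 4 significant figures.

Ix ≈ 88.69 in⁴

Decompose the section into non-overlapping parts with the origin at the bottom-left of its bounding rectangle.
Web: 0.3 × 10, A = 3 in², y = 5 in, Ī = 25 in⁴.
Top flange (beyond web): 2.1 × 0.7, A = 1.47 in², y = 9.65 in, Ī = 0.060025 in⁴.
Bottom flange (beyond web): 2.1 × 0.7, A = 1.47 in², y = 0.35 in, Ī = 0.060025 in⁴.
Centroid: ȳ = ΣA·y / ΣA = 5 in.
Transfer each piece to the centroidal x-axis using Ī + A·d² with d = y − 5:
  web: d = 0 in → contributes +25 in⁴
  top flange (beyond web): d = 4.65 in → contributes +31.8451 in⁴
  bottom flange (beyond web): d = -4.65 in → contributes +31.8451 in⁴
Total I = 88.6902 in⁴.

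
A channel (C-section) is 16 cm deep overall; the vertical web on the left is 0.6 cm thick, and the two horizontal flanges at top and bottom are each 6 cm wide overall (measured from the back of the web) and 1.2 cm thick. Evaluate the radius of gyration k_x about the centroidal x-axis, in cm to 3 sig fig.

k_x ≈ 6.37 cm

Decompose the section into non-overlapping parts with the origin at the bottom-left of its bounding rectangle.
Web: 0.6 × 16, A = 9.6 cm², y = 8 cm, Ī = 204.8 cm⁴.
Top flange (beyond web): 5.4 × 1.2, A = 6.48 cm², y = 15.4 cm, Ī = 0.7776 cm⁴.
Bottom flange (beyond web): 5.4 × 1.2, A = 6.48 cm², y = 0.6 cm, Ī = 0.7776 cm⁴.
By symmetry the centroid is at mid-height, ȳ = 8 cm.
Transfer each piece to the centroidal x-axis using Ī + A·d² with d = y − 8:
  web: d = 0 cm → contributes +204.8 cm⁴
  top flange (beyond web): d = 7.4 cm → contributes +355.62 cm⁴
  bottom flange (beyond web): d = -7.4 cm → contributes +355.62 cm⁴
Total I = 916.04 cm⁴.
Radius of gyration: k = √(I/A) = √(916.04 / 22.56) = 6.3722 cm.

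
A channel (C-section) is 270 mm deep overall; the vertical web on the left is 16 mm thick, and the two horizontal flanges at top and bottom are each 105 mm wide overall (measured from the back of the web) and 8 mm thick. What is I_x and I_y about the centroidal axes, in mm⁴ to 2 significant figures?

Break the section into simple shapes (no overlaps), measuring from the bottom-left corner of the bounding box.
Web: 16 × 270, A = 4 320 mm², y = 135 mm, Ī = 26 244 000 mm⁴.
Top flange (beyond web): 89 × 8, A = 712 mm², y = 266 mm, Ī = 3 797 mm⁴.
Bottom flange (beyond web): 89 × 8, A = 712 mm², y = 4 mm, Ī = 3 797 mm⁴.
By symmetry the centroid is at mid-height, ȳ = 135 mm.
Transfer each piece to the centroidal x-axis using Ī + A·d² with d = y − 135:
  web: d = 0 mm → contributes +26 244 000 mm⁴
  top flange (beyond web): d = 131 mm → contributes +12 222 429 mm⁴
  bottom flange (beyond web): d = -131 mm → contributes +12 222 429 mm⁴
Total I = 50 688 859 mm⁴.
For the y-axis: x̄ = 21.02 mm.
Repeating about the centroidal y-axis gives I_y = 3 983 993 mm⁴.

I_x ≈ 5.1 × 10⁷ mm⁴, I_y ≈ 4.0 × 10⁶ mm⁴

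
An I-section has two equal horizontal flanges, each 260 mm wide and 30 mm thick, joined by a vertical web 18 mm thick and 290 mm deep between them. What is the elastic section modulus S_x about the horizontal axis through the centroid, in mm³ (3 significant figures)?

S_x ≈ 2.50 × 10⁶ mm³

Break the section into simple shapes (no overlaps), measuring from the bottom-left corner of the bounding box.
Bottom flange: 260 × 30, A = 7 800 mm², y = 15 mm, Ī = 585 000 mm⁴.
Web: 18 × 290, A = 5 220 mm², y = 175 mm, Ī = 36 583 500 mm⁴.
Top flange: 260 × 30, A = 7 800 mm², y = 335 mm, Ī = 585 000 mm⁴.
By symmetry the centroid is at mid-height, ȳ = 175 mm.
Transfer each piece to the horizontal axis through the centroid using Ī + A·d² with d = y − 175:
  bottom flange: d = -160 mm → contributes +200 265 000 mm⁴
  web: d = 0 mm → contributes +36 583 500 mm⁴
  top flange: d = 160 mm → contributes +200 265 000 mm⁴
Total I = 437 113 500 mm⁴.
Extreme fibre distance c = 175 mm; S = I/c = 2 497 791 mm³.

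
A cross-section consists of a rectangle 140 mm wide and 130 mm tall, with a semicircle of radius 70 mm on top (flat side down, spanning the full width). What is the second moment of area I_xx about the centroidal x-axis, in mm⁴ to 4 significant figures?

I_xx ≈ 7.679 × 10⁷ mm⁴

Break the section into simple shapes (no overlaps), measuring from the bottom-left corner of the bounding box.
Rectangular body: 140 × 130, A = 18 200 mm², y = 65 mm, Ī = 25 631 667 mm⁴.
Semicircular cap: semicircle r = 70, A = 7696.9 mm², y = 159.709 mm, Ī = 2 635 265 mm⁴.
Centroid: ȳ = ΣA·y / ΣA = 93.1487 mm.
Transfer each piece to the centroidal x-axis using Ī + A·d² with d = y − 93.1487:
  rectangular body: d = -28.1487 mm → contributes +40 052 470 mm⁴
  semicircular cap: d = 66.5602 mm → contributes +36 734 520 mm⁴
Total I = 76 786 991 mm⁴.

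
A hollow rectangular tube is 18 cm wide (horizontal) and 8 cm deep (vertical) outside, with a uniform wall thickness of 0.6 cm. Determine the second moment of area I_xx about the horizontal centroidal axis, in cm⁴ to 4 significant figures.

I_xx ≈ 327.8 cm⁴

Split into non-overlapping primitives; take the origin at the lower-left of the bounding box.
Outer rectangle: 18 × 8, A = 144 cm², y = 4 cm, Ī = 768 cm⁴.
Inner void (subtracted): 16.8 × 6.8, A = 114.24 cm², y = 4 cm, Ī = 440.205 cm⁴.
By symmetry the centroid is at mid-height, ȳ = 4 cm.
All pieces are centred on the horizontal centroidal axis, so I = ΣĪ (holes subtracted) = 327.795 cm⁴.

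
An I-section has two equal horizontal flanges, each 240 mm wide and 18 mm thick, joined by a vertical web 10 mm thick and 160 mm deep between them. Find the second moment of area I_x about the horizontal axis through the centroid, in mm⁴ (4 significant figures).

I_x ≈ 7.208 × 10⁷ mm⁴

Treat the section as a set of non-overlapping primitives; coordinates are from the bounding-box lower-left.
Bottom flange: 240 × 18, A = 4 320 mm², y = 9 mm, Ī = 116 640 mm⁴.
Web: 10 × 160, A = 1 600 mm², y = 98 mm, Ī = 3 413 333 mm⁴.
Top flange: 240 × 18, A = 4 320 mm², y = 187 mm, Ī = 116 640 mm⁴.
By symmetry the centroid is at mid-height, ȳ = 98 mm.
Transfer each piece to the horizontal axis through the centroid using Ī + A·d² with d = y − 98:
  bottom flange: d = -89 mm → contributes +34 335 360 mm⁴
  web: d = 0 mm → contributes +3 413 333 mm⁴
  top flange: d = 89 mm → contributes +34 335 360 mm⁴
Total I = 72 084 053 mm⁴.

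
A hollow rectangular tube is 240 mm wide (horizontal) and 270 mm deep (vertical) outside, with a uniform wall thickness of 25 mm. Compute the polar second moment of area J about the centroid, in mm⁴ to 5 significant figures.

J ≈ 4.1036 × 10⁸ mm⁴

Decompose the section into non-overlapping parts with the origin at the bottom-left of its bounding rectangle.
Outer rectangle: 240 × 270, A = 64 800 mm², y = 135 mm, Ī = 393 660 000 mm⁴.
Inner void (subtracted): 190 × 220, A = 41 800 mm², y = 135 mm, Ī = 168 593 333 mm⁴.
By symmetry the centroid is at mid-height, ȳ = 135 mm.
All pieces are centred on the centroidal x-axis, so I = ΣĪ (holes subtracted) = 225 066 667 mm⁴.
Repeating about the centroidal y-axis gives I_y = 185 291 667 mm⁴.
Polar second moment: J = I_x + I_y = 410 358 333 mm⁴.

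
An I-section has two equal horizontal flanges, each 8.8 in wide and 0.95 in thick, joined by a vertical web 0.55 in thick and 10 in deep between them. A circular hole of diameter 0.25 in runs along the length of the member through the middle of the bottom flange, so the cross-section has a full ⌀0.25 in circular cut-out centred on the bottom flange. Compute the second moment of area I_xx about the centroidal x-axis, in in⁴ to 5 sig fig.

I_xx ≈ 546.81 in⁴

Treat the section as a set of non-overlapping primitives; coordinates are from the bounding-box lower-left.
Bottom flange: 8.8 × 0.95, A = 8.36 in², y = 0.475 in, Ī = 0.6287417 in⁴.
Web: 0.55 × 10, A = 5.5 in², y = 5.95 in, Ī = 45.83333 in⁴.
Top flange: 8.8 × 0.95, A = 8.36 in², y = 11.425 in, Ī = 0.6287417 in⁴.
Hole (subtracted): ⌀0.25, A = 0.04908739 in², y = 0.475 in, Ī = 0.0001917476 in⁴.
Centroid: ȳ = ΣA·y / ΣA = 5.962122 in.
Transfer each piece to the centroidal x-axis using Ī + A·d² with d = y − 5.962122:
  bottom flange: d = -5.487122 in → contributes +252.3359 in⁴
  web: d = -0.01212189 in → contributes +45.83414 in⁴
  top flange: d = 5.462878 in → contributes +250.1165 in⁴
  hole: d = -5.487122 in → contributes −1.47814 in⁴
Total I = 546.8084 in⁴.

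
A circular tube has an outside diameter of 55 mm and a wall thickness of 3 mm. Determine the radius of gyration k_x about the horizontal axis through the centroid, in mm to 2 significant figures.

k_x ≈ 18 mm

Break the section into simple shapes (no overlaps), measuring from the bottom-left corner of the bounding box.
Outer circle: ⌀55, A = 2 376 mm², y = 27.5 mm, Ī = 449 180 mm⁴.
Bore (subtracted): ⌀49, A = 1 886 mm², y = 27.5 mm, Ī = 282 979 mm⁴.
By symmetry the centroid is at mid-height, ȳ = 27.5 mm.
All pieces are centred on the horizontal axis through the centroid, so I = ΣĪ (holes subtracted) = 166 201 mm⁴.
Radius of gyration: k = √(I/A) = √(166 201 / 490.1) = 18.42 mm.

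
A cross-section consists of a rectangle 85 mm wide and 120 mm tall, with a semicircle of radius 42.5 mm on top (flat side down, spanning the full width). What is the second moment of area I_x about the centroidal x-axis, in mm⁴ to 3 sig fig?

Break the section into simple shapes (no overlaps), measuring from the bottom-left corner of the bounding box.
Rectangular body: 85 × 120, A = 10 200 mm², y = 60 mm, Ī = 12 240 000 mm⁴.
Semicircular cap: semicircle r = 42.5, A = 2837.3 mm², y = 138.04 mm, Ī = 358 086 mm⁴.
Centroid: ȳ = ΣA·y / ΣA = 76.983 mm.
Transfer each piece to the centroidal x-axis using Ī + A·d² with d = y − 76.983:
  rectangular body: d = -16.983 mm → contributes +15 181 921 mm⁴
  semicircular cap: d = 61.055 mm → contributes +10 934 378 mm⁴
Total I = 26 116 298 mm⁴.

I_x ≈ 2.61 × 10⁷ mm⁴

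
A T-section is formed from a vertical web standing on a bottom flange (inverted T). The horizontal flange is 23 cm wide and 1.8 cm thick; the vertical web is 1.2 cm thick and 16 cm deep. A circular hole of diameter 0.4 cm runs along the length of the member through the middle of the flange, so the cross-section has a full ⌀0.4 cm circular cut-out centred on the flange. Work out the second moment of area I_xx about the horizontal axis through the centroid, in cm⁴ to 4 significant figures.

Decompose the section into non-overlapping parts with the origin at the bottom-left of its bounding rectangle.
Flange: 23 × 1.8, A = 41.4 cm², y = 0.9 cm, Ī = 11.178 cm⁴.
Web: 1.2 × 16, A = 19.2 cm², y = 9.8 cm, Ī = 409.6 cm⁴.
Hole (subtracted): ⌀0.4, A = 0.125664 cm², y = 0.9 cm, Ī = 0.00125664 cm⁴.
Centroid: ȳ = ΣA·y / ΣA = 3.72566 cm.
Transfer each piece to the horizontal axis through the centroid using Ī + A·d² with d = y − 3.72566:
  flange: d = -2.82566 cm → contributes +341.731 cm⁴
  web: d = 6.07434 cm → contributes +1118.03 cm⁴
  hole: d = -2.82566 cm → contributes −1.0046 cm⁴
Total I = 1458.76 cm⁴.

I_xx ≈ 1459 cm⁴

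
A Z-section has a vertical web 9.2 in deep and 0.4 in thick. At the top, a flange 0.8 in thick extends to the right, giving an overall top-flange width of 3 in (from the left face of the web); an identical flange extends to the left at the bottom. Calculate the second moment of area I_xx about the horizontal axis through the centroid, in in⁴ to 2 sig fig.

I_xx ≈ 100 in⁴

Split into non-overlapping primitives; take the origin at the lower-left of the bounding box.
Web: 0.4 × 9.2, A = 3.68 in², y = 4.6 in, Ī = 25.96 in⁴.
Top flange (beyond web): 2.6 × 0.8, A = 2.08 in², y = 8.8 in, Ī = 0.1109 in⁴.
Bottom flange (beyond web): 2.6 × 0.8, A = 2.08 in², y = 0.4 in, Ī = 0.1109 in⁴.
Centroid: ȳ = ΣA·y / ΣA = 4.6 in.
Transfer each piece to the horizontal axis through the centroid using Ī + A·d² with d = y − 4.6:
  web: d = 0 in → contributes +25.96 in⁴
  top flange (beyond web): d = 4.2 in → contributes +36.8 in⁴
  bottom flange (beyond web): d = -4.2 in → contributes +36.8 in⁴
Total I = 99.56 in⁴.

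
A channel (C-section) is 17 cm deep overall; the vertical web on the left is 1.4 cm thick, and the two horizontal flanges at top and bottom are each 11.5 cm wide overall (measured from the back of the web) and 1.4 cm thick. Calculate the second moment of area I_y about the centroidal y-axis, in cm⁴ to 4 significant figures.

Decompose the section into non-overlapping parts with the origin at the bottom-left of its bounding rectangle.
Web: 1.4 × 17, A = 23.8 cm², x = 0.7 cm, Ī = 3.88733 cm⁴.
Top flange (beyond web): 10.1 × 1.4, A = 14.14 cm², x = 6.45 cm, Ī = 120.202 cm⁴.
Bottom flange (beyond web): 10.1 × 1.4, A = 14.14 cm², x = 6.45 cm, Ī = 120.202 cm⁴.
Centroid: x̄ = ΣA·x / ΣA = 3.82231 cm.
Transfer each piece to the centroidal y-axis using Ī + A·d² with d = x − 3.82231:
  web: d = -3.12231 cm → contributes +235.91 cm⁴
  top flange (beyond web): d = 2.62769 cm → contributes +217.835 cm⁴
  bottom flange (beyond web): d = 2.62769 cm → contributes +217.835 cm⁴
Total I = 671.579 cm⁴.

I_y ≈ 671.6 cm⁴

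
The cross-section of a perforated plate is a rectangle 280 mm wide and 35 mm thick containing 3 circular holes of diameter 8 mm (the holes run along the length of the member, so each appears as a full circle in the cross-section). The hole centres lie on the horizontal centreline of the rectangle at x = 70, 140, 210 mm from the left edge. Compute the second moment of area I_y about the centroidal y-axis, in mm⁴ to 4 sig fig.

I_y ≈ 6.353 × 10⁷ mm⁴

Treat the section as a set of non-overlapping primitives; coordinates are from the bounding-box lower-left.
Plate: 280 × 35, A = 9 800 mm², x = 140 mm, Ī = 64 026 667 mm⁴.
Hole 1 (subtracted): ⌀8, A = 50.2655 mm², x = 70 mm, Ī = 201.062 mm⁴.
Hole 2 (subtracted): ⌀8, A = 50.2655 mm², x = 140 mm, Ī = 201.062 mm⁴.
Hole 3 (subtracted): ⌀8, A = 50.2655 mm², x = 210 mm, Ī = 201.062 mm⁴.
By symmetry the centroid is at mid-width, x̄ = 140 mm.
Transfer each piece to the centroidal y-axis using Ī + A·d² with d = x − 140:
  plate: d = 0 mm → contributes +64 026 667 mm⁴
  hole 1: d = -70 mm → contributes −246 502 mm⁴
  hole 2: d = 0 mm → contributes −201.062 mm⁴
  hole 3: d = 70 mm → contributes −246 502 mm⁴
Total I = 63 533 462 mm⁴.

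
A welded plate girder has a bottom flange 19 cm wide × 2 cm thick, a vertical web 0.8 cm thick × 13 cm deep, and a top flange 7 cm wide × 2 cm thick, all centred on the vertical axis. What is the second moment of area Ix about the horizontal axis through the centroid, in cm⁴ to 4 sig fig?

Treat the section as a set of non-overlapping primitives; coordinates are from the bounding-box lower-left.
Bottom plate: 19 × 2, A = 38 cm², y = 1 cm, Ī = 12.6667 cm⁴.
Web plate: 0.8 × 13, A = 10.4 cm², y = 8.5 cm, Ī = 146.467 cm⁴.
Top plate: 7 × 2, A = 14 cm², y = 16 cm, Ī = 4.66667 cm⁴.
Centroid: ȳ = ΣA·y / ΣA = 5.61538 cm.
Transfer each piece to the horizontal axis through the centroid using Ī + A·d² with d = y − 5.61538:
  bottom plate: d = -4.61538 cm → contributes +822.134 cm⁴
  web plate: d = 2.88462 cm → contributes +233.005 cm⁴
  top plate: d = 10.3846 cm → contributes +1514.43 cm⁴
Total I = 2569.57 cm⁴.

Ix ≈ 2570 cm⁴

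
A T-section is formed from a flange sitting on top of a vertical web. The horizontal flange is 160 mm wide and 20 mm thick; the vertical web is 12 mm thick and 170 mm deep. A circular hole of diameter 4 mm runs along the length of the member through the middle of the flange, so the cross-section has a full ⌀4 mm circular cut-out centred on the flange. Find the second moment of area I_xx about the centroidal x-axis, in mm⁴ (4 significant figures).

Treat the section as a set of non-overlapping primitives; coordinates are from the bounding-box lower-left.
Flange: 160 × 20, A = 3 200 mm², y = 180 mm, Ī = 106 667 mm⁴.
Web: 12 × 170, A = 2 040 mm², y = 85 mm, Ī = 4 913 000 mm⁴.
Hole (subtracted): ⌀4, A = 12.5664 mm², y = 180 mm, Ī = 12.5664 mm⁴.
Centroid: ȳ = ΣA·y / ΣA = 142.926 mm.
Transfer each piece to the centroidal x-axis using Ī + A·d² with d = y − 142.926:
  flange: d = 37.0736 mm → contributes +4 504 922 mm⁴
  web: d = -57.9264 mm → contributes +11 758 145 mm⁴
  hole: d = 37.0736 mm → contributes −17284.5 mm⁴
Total I = 16 245 782 mm⁴.

I_xx ≈ 1.625 × 10⁷ mm⁴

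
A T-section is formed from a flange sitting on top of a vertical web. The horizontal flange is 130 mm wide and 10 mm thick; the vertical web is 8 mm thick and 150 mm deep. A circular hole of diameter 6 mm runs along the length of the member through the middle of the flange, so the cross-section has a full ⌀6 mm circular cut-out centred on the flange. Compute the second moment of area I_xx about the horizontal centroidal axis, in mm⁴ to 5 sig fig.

I_xx ≈ 6.2122 × 10⁶ mm⁴

Split into non-overlapping primitives; take the origin at the lower-left of the bounding box.
Flange: 130 × 10, A = 1 300 mm², y = 155 mm, Ī = 10833.33 mm⁴.
Web: 8 × 150, A = 1 200 mm², y = 75 mm, Ī = 2 250 000 mm⁴.
Hole (subtracted): ⌀6, A = 28.27433 mm², y = 155 mm, Ī = 63.61725 mm⁴.
Centroid: ȳ = ΣA·y / ΣA = 116.1607 mm.
Transfer each piece to the horizontal centroidal axis using Ī + A·d² with d = y − 116.1607:
  flange: d = 38.83926 mm → contributes +1 971 868 mm⁴
  web: d = -41.16074 mm → contributes +4 283 048 mm⁴
  hole: d = 38.83926 mm → contributes −42715.12 mm⁴
Total I = 6 212 201 mm⁴.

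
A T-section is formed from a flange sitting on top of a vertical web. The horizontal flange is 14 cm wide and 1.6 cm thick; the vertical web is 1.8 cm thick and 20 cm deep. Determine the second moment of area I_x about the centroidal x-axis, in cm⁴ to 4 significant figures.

Decompose the section into non-overlapping parts with the origin at the bottom-left of its bounding rectangle.
Flange: 14 × 1.6, A = 22.4 cm², y = 20.8 cm, Ī = 4.77867 cm⁴.
Web: 1.8 × 20, A = 36 cm², y = 10 cm, Ī = 1 200 cm⁴.
Centroid: ȳ = ΣA·y / ΣA = 14.1425 cm.
Transfer each piece to the centroidal x-axis using Ī + A·d² with d = y − 14.1425:
  flange: d = 6.65753 cm → contributes +997.609 cm⁴
  web: d = -4.14247 cm → contributes +1817.76 cm⁴
Total I = 2815.37 cm⁴.

I_x ≈ 2815 cm⁴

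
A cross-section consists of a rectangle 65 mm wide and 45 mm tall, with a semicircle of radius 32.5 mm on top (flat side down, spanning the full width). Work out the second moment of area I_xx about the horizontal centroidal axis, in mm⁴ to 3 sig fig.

Treat the section as a set of non-overlapping primitives; coordinates are from the bounding-box lower-left.
Rectangular body: 65 × 45, A = 2 925 mm², y = 22.5 mm, Ī = 493 594 mm⁴.
Semicircular cap: semicircle r = 32.5, A = 1659.2 mm², y = 58.793 mm, Ī = 122 452 mm⁴.
Centroid: ȳ = ΣA·y / ΣA = 35.636 mm.
Transfer each piece to the horizontal centroidal axis using Ī + A·d² with d = y − 35.636:
  rectangular body: d = -13.136 mm → contributes +998 298 mm⁴
  semicircular cap: d = 23.158 mm → contributes +1 012 218 mm⁴
Total I = 2 010 516 mm⁴.

I_xx ≈ 2.01 × 10⁶ mm⁴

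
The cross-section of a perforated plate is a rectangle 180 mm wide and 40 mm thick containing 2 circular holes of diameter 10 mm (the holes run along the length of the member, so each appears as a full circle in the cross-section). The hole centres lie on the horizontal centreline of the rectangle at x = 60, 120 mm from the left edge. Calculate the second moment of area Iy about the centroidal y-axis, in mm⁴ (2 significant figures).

Treat the section as a set of non-overlapping primitives; coordinates are from the bounding-box lower-left.
Plate: 180 × 40, A = 7 200 mm², x = 90 mm, Ī = 19 440 000 mm⁴.
Hole 1 (subtracted): ⌀10, A = 78.54 mm², x = 60 mm, Ī = 490.9 mm⁴.
Hole 2 (subtracted): ⌀10, A = 78.54 mm², x = 120 mm, Ī = 490.9 mm⁴.
By symmetry the centroid is at mid-width, x̄ = 90 mm.
Transfer each piece to the centroidal y-axis using Ī + A·d² with d = x − 90:
  plate: d = 0 mm → contributes +19 440 000 mm⁴
  hole 1: d = -30 mm → contributes −71 177 mm⁴
  hole 2: d = 30 mm → contributes −71 177 mm⁴
Total I = 19 297 647 mm⁴.

Iy ≈ 1.9 × 10⁷ mm⁴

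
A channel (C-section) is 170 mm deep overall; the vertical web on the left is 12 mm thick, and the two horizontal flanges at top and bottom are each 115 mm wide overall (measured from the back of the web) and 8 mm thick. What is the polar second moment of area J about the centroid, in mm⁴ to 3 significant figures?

J ≈ 2.02 × 10⁷ mm⁴

Decompose the section into non-overlapping parts with the origin at the bottom-left of its bounding rectangle.
Web: 12 × 170, A = 2 040 mm², y = 85 mm, Ī = 4 913 000 mm⁴.
Top flange (beyond web): 103 × 8, A = 824 mm², y = 166 mm, Ī = 4394.7 mm⁴.
Bottom flange (beyond web): 103 × 8, A = 824 mm², y = 4 mm, Ī = 4394.7 mm⁴.
By symmetry the centroid is at mid-height, ȳ = 85 mm.
Transfer each piece to the centroidal x-axis using Ī + A·d² with d = y − 85:
  web: d = 0 mm → contributes +4 913 000 mm⁴
  top flange (beyond web): d = 81 mm → contributes +5 410 659 mm⁴
  bottom flange (beyond web): d = -81 mm → contributes +5 410 659 mm⁴
Total I = 15 734 317 mm⁴.
For the y-axis: x̄ = 31.694 mm.
Repeating about the centroidal y-axis gives I_y = 4 495 372 mm⁴.
Polar second moment: J = I_x + I_y = 20 229 690 mm⁴.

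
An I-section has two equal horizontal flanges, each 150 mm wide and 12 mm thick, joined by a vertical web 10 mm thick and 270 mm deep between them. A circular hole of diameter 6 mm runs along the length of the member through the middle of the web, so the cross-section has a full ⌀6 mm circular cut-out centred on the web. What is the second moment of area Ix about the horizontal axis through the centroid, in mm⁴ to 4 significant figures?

Ix ≈ 8.802 × 10⁷ mm⁴

Split into non-overlapping primitives; take the origin at the lower-left of the bounding box.
Bottom flange: 150 × 12, A = 1 800 mm², y = 6 mm, Ī = 21 600 mm⁴.
Web: 10 × 270, A = 2 700 mm², y = 147 mm, Ī = 16 402 500 mm⁴.
Top flange: 150 × 12, A = 1 800 mm², y = 288 mm, Ī = 21 600 mm⁴.
Hole (subtracted): ⌀6, A = 28.2743 mm², y = 147 mm, Ī = 63.6173 mm⁴.
By symmetry the centroid is at mid-height, ȳ = 147 mm.
Transfer each piece to the horizontal axis through the centroid using Ī + A·d² with d = y − 147:
  bottom flange: d = -141 mm → contributes +35 807 400 mm⁴
  web: d = 0 mm → contributes +16 402 500 mm⁴
  top flange: d = 141 mm → contributes +35 807 400 mm⁴
  hole: d = 0 mm → contributes −63.6173 mm⁴
Total I = 88 017 236 mm⁴.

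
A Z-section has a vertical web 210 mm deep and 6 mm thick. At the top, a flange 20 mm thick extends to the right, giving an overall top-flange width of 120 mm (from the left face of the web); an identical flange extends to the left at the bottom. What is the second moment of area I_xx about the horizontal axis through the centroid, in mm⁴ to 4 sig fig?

I_xx ≈ 4.594 × 10⁷ mm⁴

Treat the section as a set of non-overlapping primitives; coordinates are from the bounding-box lower-left.
Web: 6 × 210, A = 1 260 mm², y = 105 mm, Ī = 4 630 500 mm⁴.
Top flange (beyond web): 114 × 20, A = 2 280 mm², y = 200 mm, Ī = 76 000 mm⁴.
Bottom flange (beyond web): 114 × 20, A = 2 280 mm², y = 10 mm, Ī = 76 000 mm⁴.
Centroid: ȳ = ΣA·y / ΣA = 105 mm.
Transfer each piece to the horizontal axis through the centroid using Ī + A·d² with d = y − 105:
  web: d = 0 mm → contributes +4 630 500 mm⁴
  top flange (beyond web): d = 95 mm → contributes +20 653 000 mm⁴
  bottom flange (beyond web): d = -95 mm → contributes +20 653 000 mm⁴
Total I = 45 936 500 mm⁴.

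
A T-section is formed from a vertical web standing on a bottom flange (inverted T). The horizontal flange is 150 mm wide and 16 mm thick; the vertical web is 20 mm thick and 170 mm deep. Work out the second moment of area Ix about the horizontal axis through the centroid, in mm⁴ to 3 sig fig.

Ix ≈ 2.04 × 10⁷ mm⁴

Break the section into simple shapes (no overlaps), measuring from the bottom-left corner of the bounding box.
Flange: 150 × 16, A = 2 400 mm², y = 8 mm, Ī = 51 200 mm⁴.
Web: 20 × 170, A = 3 400 mm², y = 101 mm, Ī = 8 188 333 mm⁴.
Centroid: ȳ = ΣA·y / ΣA = 62.517 mm.
Transfer each piece to the horizontal axis through the centroid using Ī + A·d² with d = y − 62.517:
  flange: d = -54.517 mm → contributes +7 184 311 mm⁴
  web: d = 38.483 mm → contributes +13 223 471 mm⁴
Total I = 20 407 782 mm⁴.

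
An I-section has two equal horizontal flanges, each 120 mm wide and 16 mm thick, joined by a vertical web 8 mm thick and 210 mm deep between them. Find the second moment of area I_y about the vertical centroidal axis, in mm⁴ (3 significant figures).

Decompose the section into non-overlapping parts with the origin at the bottom-left of its bounding rectangle.
Bottom flange: 120 × 16, A = 1 920 mm², x = 60 mm, Ī = 2 304 000 mm⁴.
Web: 8 × 210, A = 1 680 mm², x = 60 mm, Ī = 8 960 mm⁴.
Top flange: 120 × 16, A = 1 920 mm², x = 60 mm, Ī = 2 304 000 mm⁴.
By symmetry the centroid is at mid-width, x̄ = 60 mm.
All pieces are centred on the vertical centroidal axis, so I = ΣĪ = 4 616 960 mm⁴.

I_y ≈ 4.62 × 10⁶ mm⁴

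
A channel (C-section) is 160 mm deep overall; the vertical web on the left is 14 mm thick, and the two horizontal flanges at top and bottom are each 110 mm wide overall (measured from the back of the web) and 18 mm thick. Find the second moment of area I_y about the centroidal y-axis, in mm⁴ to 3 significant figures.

Treat the section as a set of non-overlapping primitives; coordinates are from the bounding-box lower-left.
Web: 14 × 160, A = 2 240 mm², x = 7 mm, Ī = 36 587 mm⁴.
Top flange (beyond web): 96 × 18, A = 1 728 mm², x = 62 mm, Ī = 1 327 104 mm⁴.
Bottom flange (beyond web): 96 × 18, A = 1 728 mm², x = 62 mm, Ī = 1 327 104 mm⁴.
Centroid: x̄ = ΣA·x / ΣA = 40.371 mm.
Transfer each piece to the centroidal y-axis using Ī + A·d² with d = x − 40.371:
  web: d = -33.371 mm → contributes +2 531 072 mm⁴
  top flange (beyond web): d = 21.629 mm → contributes +2 135 502 mm⁴
  bottom flange (beyond web): d = 21.629 mm → contributes +2 135 502 mm⁴
Total I = 6 802 076 mm⁴.

I_y ≈ 6.80 × 10⁶ mm⁴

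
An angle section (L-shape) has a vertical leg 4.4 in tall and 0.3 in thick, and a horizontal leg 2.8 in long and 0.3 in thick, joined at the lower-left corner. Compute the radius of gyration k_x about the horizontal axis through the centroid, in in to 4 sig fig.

Treat the section as a set of non-overlapping primitives; coordinates are from the bounding-box lower-left.
Vertical leg: 0.3 × 4.4, A = 1.32 in², y = 2.2 in, Ī = 2.1296 in⁴.
Horizontal leg (remainder): 2.5 × 0.3, A = 0.75 in², y = 0.15 in, Ī = 0.005625 in⁴.
Centroid: ȳ = ΣA·y / ΣA = 1.45725 in.
Transfer each piece to the horizontal axis through the centroid using Ī + A·d² with d = y − 1.45725:
  vertical leg: d = 0.742754 in → contributes +2.85782 in⁴
  horizontal leg (remainder): d = -1.30725 in → contributes +1.28729 in⁴
Total I = 4.14512 in⁴.
Radius of gyration: k = √(I/A) = √(4.14512 / 2.07) = 1.41509 in.

k_x ≈ 1.415 in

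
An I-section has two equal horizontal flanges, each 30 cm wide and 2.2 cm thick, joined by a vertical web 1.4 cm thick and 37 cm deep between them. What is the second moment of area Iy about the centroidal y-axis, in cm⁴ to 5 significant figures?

Split into non-overlapping primitives; take the origin at the lower-left of the bounding box.
Bottom flange: 30 × 2.2, A = 66 cm², x = 15 cm, Ī = 4 950 cm⁴.
Web: 1.4 × 37, A = 51.8 cm², x = 15 cm, Ī = 8.460667 cm⁴.
Top flange: 30 × 2.2, A = 66 cm², x = 15 cm, Ī = 4 950 cm⁴.
By symmetry the centroid is at mid-width, x̄ = 15 cm.
All pieces are centred on the centroidal y-axis, so I = ΣĪ = 9908.461 cm⁴.

Iy ≈ 9908.5 cm⁴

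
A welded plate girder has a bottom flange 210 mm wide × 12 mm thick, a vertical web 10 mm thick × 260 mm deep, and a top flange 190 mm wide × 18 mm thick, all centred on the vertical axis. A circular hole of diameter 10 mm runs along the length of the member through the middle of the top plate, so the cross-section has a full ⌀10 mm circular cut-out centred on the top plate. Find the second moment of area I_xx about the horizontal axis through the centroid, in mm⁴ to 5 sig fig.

I_xx ≈ 1.2419 × 10⁸ mm⁴

Decompose the section into non-overlapping parts with the origin at the bottom-left of its bounding rectangle.
Bottom plate: 210 × 12, A = 2 520 mm², y = 6 mm, Ī = 30 240 mm⁴.
Web plate: 10 × 260, A = 2 600 mm², y = 142 mm, Ī = 14 646 667 mm⁴.
Top plate: 190 × 18, A = 3 420 mm², y = 281 mm, Ī = 92 340 mm⁴.
Hole (subtracted): ⌀10, A = 78.53982 mm², y = 281 mm, Ī = 490.8739 mm⁴.
Centroid: ȳ = ΣA·y / ΣA = 156.3879 mm.
Transfer each piece to the horizontal axis through the centroid using Ī + A·d² with d = y − 156.3879:
  bottom plate: d = -150.3879 mm → contributes +57 023 900 mm⁴
  web plate: d = -14.38794 mm → contributes +15 184 900 mm⁴
  top plate: d = 124.6121 mm → contributes +53 198 668 mm⁴
  hole: d = 124.6121 mm → contributes −1 220 070 mm⁴
Total I = 124 187 398 mm⁴.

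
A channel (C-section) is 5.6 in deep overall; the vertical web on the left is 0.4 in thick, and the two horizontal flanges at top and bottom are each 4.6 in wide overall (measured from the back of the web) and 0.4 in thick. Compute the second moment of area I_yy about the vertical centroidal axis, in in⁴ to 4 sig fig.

Break the section into simple shapes (no overlaps), measuring from the bottom-left corner of the bounding box.
Web: 0.4 × 5.6, A = 2.24 in², x = 0.2 in, Ī = 0.0298667 in⁴.
Top flange (beyond web): 4.2 × 0.4, A = 1.68 in², x = 2.5 in, Ī = 2.4696 in⁴.
Bottom flange (beyond web): 4.2 × 0.4, A = 1.68 in², x = 2.5 in, Ī = 2.4696 in⁴.
Centroid: x̄ = ΣA·x / ΣA = 1.58 in.
Transfer each piece to the vertical centroidal axis using Ī + A·d² with d = x − 1.58:
  web: d = -1.38 in → contributes +4.29572 in⁴
  top flange (beyond web): d = 0.92 in → contributes +3.89155 in⁴
  bottom flange (beyond web): d = 0.92 in → contributes +3.89155 in⁴
Total I = 12.0788 in⁴.

I_yy ≈ 12.08 in⁴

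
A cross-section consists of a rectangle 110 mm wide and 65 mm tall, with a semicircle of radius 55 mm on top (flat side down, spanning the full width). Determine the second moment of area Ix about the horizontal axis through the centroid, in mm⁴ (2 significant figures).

Ix ≈ 1.2 × 10⁷ mm⁴

Treat the section as a set of non-overlapping primitives; coordinates are from the bounding-box lower-left.
Rectangular body: 110 × 65, A = 7 150 mm², y = 32.5 mm, Ī = 2 517 396 mm⁴.
Semicircular cap: semicircle r = 55, A = 4 752 mm², y = 88.34 mm, Ī = 1 004 345 mm⁴.
Centroid: ȳ = ΣA·y / ΣA = 54.79 mm.
Transfer each piece to the horizontal axis through the centroid using Ī + A·d² with d = y − 54.79:
  rectangular body: d = -22.29 mm → contributes +6 071 374 mm⁴
  semicircular cap: d = 33.55 mm → contributes +6 352 150 mm⁴
Total I = 12 423 524 mm⁴.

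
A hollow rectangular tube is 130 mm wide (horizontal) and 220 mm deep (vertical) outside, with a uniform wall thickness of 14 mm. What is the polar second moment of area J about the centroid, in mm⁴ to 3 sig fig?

Split into non-overlapping primitives; take the origin at the lower-left of the bounding box.
Outer rectangle: 130 × 220, A = 28 600 mm², y = 110 mm, Ī = 115 353 333 mm⁴.
Inner void (subtracted): 102 × 192, A = 19 584 mm², y = 110 mm, Ī = 60 162 048 mm⁴.
By symmetry the centroid is at mid-height, ȳ = 110 mm.
All pieces are centred on the centroidal x-axis, so I = ΣĪ (holes subtracted) = 55 191 285 mm⁴.
Repeating about the centroidal y-axis gives I_y = 23 299 005 mm⁴.
Polar second moment: J = I_x + I_y = 78 490 291 mm⁴.

J ≈ 7.85 × 10⁷ mm⁴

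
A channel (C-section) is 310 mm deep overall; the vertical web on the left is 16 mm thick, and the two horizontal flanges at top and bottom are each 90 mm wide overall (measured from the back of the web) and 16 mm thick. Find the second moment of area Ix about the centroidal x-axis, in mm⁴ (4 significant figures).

Ix ≈ 9.094 × 10⁷ mm⁴

Break the section into simple shapes (no overlaps), measuring from the bottom-left corner of the bounding box.
Web: 16 × 310, A = 4 960 mm², y = 155 mm, Ī = 39 721 333 mm⁴.
Top flange (beyond web): 74 × 16, A = 1 184 mm², y = 302 mm, Ī = 25258.7 mm⁴.
Bottom flange (beyond web): 74 × 16, A = 1 184 mm², y = 8 mm, Ī = 25258.7 mm⁴.
By symmetry the centroid is at mid-height, ȳ = 155 mm.
Transfer each piece to the centroidal x-axis using Ī + A·d² with d = y − 155:
  web: d = 0 mm → contributes +39 721 333 mm⁴
  top flange (beyond web): d = 147 mm → contributes +25 610 315 mm⁴
  bottom flange (beyond web): d = -147 mm → contributes +25 610 315 mm⁴
Total I = 90 941 963 mm⁴.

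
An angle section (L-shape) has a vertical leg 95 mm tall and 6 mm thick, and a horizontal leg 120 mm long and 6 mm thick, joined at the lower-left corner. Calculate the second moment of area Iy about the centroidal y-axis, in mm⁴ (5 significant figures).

Iy ≈ 1.8618 × 10⁶ mm⁴

Treat the section as a set of non-overlapping primitives; coordinates are from the bounding-box lower-left.
Vertical leg: 6 × 95, A = 570 mm², x = 3 mm, Ī = 1 710 mm⁴.
Horizontal leg (remainder): 114 × 6, A = 684 mm², x = 63 mm, Ī = 740 772 mm⁴.
Centroid: x̄ = ΣA·x / ΣA = 35.72727 mm.
Transfer each piece to the centroidal y-axis using Ī + A·d² with d = x − 35.72727:
  vertical leg: d = -32.72727 mm → contributes +612222.4 mm⁴
  horizontal leg (remainder): d = 27.27273 mm → contributes +1 249 532 mm⁴
Total I = 1 861 755 mm⁴.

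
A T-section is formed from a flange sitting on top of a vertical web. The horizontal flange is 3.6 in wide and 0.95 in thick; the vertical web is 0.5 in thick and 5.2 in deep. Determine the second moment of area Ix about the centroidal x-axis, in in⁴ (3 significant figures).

Treat the section as a set of non-overlapping primitives; coordinates are from the bounding-box lower-left.
Flange: 3.6 × 0.95, A = 3.42 in², y = 5.675 in, Ī = 0.25721 in⁴.
Web: 0.5 × 5.2, A = 2.6 in², y = 2.6 in, Ī = 5.8587 in⁴.
Centroid: ȳ = ΣA·y / ΣA = 4.3469 in.
Transfer each piece to the centroidal x-axis using Ī + A·d² with d = y − 4.3469:
  flange: d = 1.3281 in → contributes +6.2893 in⁴
  web: d = -1.7469 in → contributes +13.793 in⁴
Total I = 20.083 in⁴.

Ix ≈ 20.1 in⁴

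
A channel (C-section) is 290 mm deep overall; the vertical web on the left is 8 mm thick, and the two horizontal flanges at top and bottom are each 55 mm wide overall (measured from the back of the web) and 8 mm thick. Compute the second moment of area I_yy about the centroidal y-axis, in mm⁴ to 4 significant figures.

Split into non-overlapping primitives; take the origin at the lower-left of the bounding box.
Web: 8 × 290, A = 2 320 mm², x = 4 mm, Ī = 12373.3 mm⁴.
Top flange (beyond web): 47 × 8, A = 376 mm², x = 31.5 mm, Ī = 69215.3 mm⁴.
Bottom flange (beyond web): 47 × 8, A = 376 mm², x = 31.5 mm, Ī = 69215.3 mm⁴.
Centroid: x̄ = ΣA·x / ΣA = 10.7318 mm.
Transfer each piece to the centroidal y-axis using Ī + A·d² with d = x − 10.7318:
  web: d = -6.73177 mm → contributes +117 508 mm⁴
  top flange (beyond web): d = 20.7682 mm → contributes +231 391 mm⁴
  bottom flange (beyond web): d = 20.7682 mm → contributes +231 391 mm⁴
Total I = 580 291 mm⁴.

I_yy ≈ 5.803 × 10⁵ mm⁴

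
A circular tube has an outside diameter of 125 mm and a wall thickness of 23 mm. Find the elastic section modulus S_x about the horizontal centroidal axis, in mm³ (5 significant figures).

S_x ≈ 1.6116 × 10⁵ mm³

Break the section into simple shapes (no overlaps), measuring from the bottom-left corner of the bounding box.
Outer circle: ⌀125, A = 12271.85 mm², y = 62.5 mm, Ī = 11 984 225 mm⁴.
Bore (subtracted): ⌀79, A = 4901.67 mm², y = 62.5 mm, Ī = 1 911 958 mm⁴.
By symmetry the centroid is at mid-height, ȳ = 62.5 mm.
All pieces are centred on the horizontal centroidal axis, so I = ΣĪ (holes subtracted) = 10 072 267 mm⁴.
Extreme fibre distance c = 62.5 mm; S = I/c = 161156.3 mm³.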